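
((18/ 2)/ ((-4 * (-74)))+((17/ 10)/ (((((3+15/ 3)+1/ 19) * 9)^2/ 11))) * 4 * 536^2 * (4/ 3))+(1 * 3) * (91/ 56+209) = 753618355127/ 123806070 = 6087.09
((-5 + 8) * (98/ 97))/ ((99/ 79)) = 7742/ 3201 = 2.42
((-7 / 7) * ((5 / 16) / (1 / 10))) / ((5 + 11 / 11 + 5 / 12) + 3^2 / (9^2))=-45 / 94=-0.48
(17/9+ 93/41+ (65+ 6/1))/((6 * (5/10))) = 27733/1107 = 25.05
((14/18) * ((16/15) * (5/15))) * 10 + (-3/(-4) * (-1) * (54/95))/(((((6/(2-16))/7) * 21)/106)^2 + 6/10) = 1741733210/847525761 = 2.06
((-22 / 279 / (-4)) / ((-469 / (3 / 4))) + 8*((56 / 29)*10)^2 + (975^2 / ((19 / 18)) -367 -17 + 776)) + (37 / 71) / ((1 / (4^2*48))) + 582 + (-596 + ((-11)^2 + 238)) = 358149450014233193 / 395871032424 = 904712.45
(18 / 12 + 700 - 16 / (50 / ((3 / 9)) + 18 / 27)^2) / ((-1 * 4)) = -17914889 / 102152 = -175.37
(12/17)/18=2/51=0.04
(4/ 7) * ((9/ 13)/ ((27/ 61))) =244/ 273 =0.89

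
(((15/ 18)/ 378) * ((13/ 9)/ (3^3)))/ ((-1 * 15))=-13/ 1653372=-0.00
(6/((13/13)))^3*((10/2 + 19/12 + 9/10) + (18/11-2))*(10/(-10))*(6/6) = -84582/55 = -1537.85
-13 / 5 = -2.60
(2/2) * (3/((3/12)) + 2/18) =109/9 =12.11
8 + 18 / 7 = 10.57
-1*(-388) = 388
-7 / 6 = -1.17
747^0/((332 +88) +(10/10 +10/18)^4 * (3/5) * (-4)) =10935/4439036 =0.00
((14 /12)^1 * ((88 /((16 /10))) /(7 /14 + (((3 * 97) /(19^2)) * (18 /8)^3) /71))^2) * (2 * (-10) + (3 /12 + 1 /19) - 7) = -760594056362201600 /3197121880683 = -237899.61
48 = 48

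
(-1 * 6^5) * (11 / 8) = -10692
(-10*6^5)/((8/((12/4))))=-29160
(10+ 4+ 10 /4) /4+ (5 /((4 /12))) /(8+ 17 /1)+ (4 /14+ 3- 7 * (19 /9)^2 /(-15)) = 686561 /68040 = 10.09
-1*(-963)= 963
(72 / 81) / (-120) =-1 / 135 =-0.01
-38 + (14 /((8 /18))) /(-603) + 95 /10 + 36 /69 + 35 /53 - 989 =-83009997 /81673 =-1016.37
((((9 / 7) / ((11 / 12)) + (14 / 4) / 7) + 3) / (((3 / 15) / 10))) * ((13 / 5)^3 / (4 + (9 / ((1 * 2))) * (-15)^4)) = 663494 / 35083741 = 0.02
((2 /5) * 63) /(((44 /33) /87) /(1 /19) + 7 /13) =427518 /14075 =30.37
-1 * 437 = -437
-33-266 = -299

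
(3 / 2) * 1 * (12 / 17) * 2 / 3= 12 / 17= 0.71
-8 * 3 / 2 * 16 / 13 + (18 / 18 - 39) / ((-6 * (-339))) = -195511 / 13221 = -14.79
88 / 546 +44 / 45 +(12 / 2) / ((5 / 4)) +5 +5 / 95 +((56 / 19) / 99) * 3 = 1896728 / 171171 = 11.08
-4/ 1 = -4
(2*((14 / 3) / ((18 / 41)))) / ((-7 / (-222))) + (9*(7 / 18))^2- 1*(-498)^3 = 4446240425 / 36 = 123506678.47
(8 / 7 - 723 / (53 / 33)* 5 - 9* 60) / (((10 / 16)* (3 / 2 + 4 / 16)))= -33119392 / 12985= -2550.59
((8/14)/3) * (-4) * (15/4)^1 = -20/7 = -2.86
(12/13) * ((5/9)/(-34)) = -10/663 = -0.02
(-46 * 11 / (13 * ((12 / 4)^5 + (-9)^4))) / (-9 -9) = 0.00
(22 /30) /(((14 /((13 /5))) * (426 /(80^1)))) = 572 /22365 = 0.03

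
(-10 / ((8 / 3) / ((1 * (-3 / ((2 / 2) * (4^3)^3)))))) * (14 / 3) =105 / 524288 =0.00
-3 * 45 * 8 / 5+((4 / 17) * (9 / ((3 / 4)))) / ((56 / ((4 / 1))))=-215.80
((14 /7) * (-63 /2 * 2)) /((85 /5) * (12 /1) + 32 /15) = -945 /1546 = -0.61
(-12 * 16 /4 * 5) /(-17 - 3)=12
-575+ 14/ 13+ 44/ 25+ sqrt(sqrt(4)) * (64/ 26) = -185953/ 325+ 32 * sqrt(2)/ 13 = -568.68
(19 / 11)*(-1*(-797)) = 15143 / 11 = 1376.64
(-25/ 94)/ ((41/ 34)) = -425/ 1927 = -0.22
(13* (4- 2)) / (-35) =-26 / 35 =-0.74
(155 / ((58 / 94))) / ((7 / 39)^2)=11080485 / 1421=7797.67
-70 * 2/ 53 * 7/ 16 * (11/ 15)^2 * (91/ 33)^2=-405769/ 85860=-4.73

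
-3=-3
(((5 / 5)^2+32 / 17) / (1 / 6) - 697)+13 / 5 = -57554 / 85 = -677.11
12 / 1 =12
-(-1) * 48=48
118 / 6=59 / 3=19.67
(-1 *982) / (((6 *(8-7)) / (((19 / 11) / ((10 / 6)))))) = -169.62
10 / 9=1.11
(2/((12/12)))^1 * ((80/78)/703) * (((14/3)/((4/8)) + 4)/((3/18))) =6400/27417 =0.23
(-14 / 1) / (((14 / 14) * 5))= -14 / 5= -2.80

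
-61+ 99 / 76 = -4537 / 76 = -59.70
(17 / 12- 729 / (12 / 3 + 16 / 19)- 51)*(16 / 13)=-246.32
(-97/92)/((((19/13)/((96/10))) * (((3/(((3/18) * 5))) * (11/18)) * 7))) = -0.45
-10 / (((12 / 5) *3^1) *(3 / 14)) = -175 / 27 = -6.48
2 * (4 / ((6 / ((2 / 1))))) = 8 / 3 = 2.67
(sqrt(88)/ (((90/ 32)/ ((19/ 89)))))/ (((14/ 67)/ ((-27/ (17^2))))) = -61104* sqrt(22)/ 900235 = -0.32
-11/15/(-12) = 11/180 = 0.06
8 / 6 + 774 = 775.33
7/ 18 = 0.39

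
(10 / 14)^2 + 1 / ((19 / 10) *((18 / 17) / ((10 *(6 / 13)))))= 101825 / 36309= 2.80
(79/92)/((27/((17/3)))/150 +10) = 33575/392242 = 0.09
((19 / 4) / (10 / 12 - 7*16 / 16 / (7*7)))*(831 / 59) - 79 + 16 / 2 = 88607 / 3422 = 25.89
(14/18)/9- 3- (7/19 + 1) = -6590/1539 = -4.28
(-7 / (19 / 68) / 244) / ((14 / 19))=-17 / 122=-0.14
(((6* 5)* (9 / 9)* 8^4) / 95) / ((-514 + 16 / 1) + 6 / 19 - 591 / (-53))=-434176 / 163313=-2.66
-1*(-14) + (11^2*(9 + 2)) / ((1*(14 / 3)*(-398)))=74015 / 5572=13.28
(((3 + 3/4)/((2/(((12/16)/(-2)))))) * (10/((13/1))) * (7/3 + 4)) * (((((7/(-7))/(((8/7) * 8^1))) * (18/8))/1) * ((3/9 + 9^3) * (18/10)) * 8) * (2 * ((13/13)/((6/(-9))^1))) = -88392465/3328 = -26560.24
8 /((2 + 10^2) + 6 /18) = 24 /307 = 0.08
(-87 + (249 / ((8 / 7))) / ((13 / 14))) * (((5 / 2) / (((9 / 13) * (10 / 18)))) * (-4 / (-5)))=7677 / 10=767.70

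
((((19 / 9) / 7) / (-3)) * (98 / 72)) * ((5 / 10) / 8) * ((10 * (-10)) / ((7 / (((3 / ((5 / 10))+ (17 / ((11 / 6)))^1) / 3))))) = 3325 / 5346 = 0.62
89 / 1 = 89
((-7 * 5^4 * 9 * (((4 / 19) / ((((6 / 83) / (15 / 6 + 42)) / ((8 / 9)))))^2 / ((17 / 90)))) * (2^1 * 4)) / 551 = -1222318025600000 / 30433383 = -40163725.00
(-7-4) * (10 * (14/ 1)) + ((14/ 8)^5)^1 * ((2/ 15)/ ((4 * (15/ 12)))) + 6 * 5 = -57967193/ 38400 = -1509.56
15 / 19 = 0.79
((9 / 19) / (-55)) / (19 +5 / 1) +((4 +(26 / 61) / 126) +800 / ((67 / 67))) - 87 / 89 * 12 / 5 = 458442877499 / 571869144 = 801.66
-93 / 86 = -1.08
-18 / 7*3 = -54 / 7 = -7.71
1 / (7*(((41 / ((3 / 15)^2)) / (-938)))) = -134 / 1025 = -0.13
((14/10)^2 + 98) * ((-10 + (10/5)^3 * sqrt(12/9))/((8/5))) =-2499/4 + 1666 * sqrt(3)/5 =-47.63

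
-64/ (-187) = 64/ 187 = 0.34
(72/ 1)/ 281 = 72/ 281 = 0.26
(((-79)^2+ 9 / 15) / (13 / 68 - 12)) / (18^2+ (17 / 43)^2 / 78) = -1.63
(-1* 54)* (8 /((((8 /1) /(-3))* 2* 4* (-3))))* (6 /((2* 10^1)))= -81 /40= -2.02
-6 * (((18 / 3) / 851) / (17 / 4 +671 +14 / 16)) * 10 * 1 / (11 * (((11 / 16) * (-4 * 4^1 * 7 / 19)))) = 0.00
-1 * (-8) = 8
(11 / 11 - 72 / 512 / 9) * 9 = 567 / 64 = 8.86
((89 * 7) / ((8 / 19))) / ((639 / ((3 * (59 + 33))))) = 272251 / 426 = 639.09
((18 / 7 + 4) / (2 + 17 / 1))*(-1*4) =-184 / 133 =-1.38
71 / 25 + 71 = 1846 / 25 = 73.84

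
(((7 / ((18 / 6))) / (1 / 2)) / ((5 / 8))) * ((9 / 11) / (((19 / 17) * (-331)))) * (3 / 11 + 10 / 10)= -79968 / 3804845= -0.02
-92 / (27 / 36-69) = 1.35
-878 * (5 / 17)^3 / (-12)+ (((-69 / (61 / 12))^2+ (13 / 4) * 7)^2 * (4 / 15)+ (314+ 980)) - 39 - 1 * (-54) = 51985599001095187 / 4081477009980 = 12736.96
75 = 75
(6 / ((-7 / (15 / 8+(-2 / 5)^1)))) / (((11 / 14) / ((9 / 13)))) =-1593 / 1430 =-1.11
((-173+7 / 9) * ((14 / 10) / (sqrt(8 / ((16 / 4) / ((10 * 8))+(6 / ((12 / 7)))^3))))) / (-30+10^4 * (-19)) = 7 * sqrt(8585) / 220680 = 0.00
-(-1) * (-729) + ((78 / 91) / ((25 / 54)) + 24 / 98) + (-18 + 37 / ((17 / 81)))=-11841294 / 20825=-568.61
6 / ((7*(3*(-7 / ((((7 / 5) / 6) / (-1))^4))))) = -49 / 405000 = -0.00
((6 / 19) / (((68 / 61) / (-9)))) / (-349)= 1647 / 225454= 0.01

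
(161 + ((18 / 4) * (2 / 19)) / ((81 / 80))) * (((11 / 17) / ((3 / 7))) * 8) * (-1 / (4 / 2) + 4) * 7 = 416705212 / 8721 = 47781.82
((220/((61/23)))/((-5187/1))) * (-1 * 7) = 5060/45201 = 0.11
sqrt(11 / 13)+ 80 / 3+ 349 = sqrt(143) / 13+ 1127 / 3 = 376.59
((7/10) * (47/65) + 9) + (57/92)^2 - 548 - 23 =-1543501347/2750800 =-561.11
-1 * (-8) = 8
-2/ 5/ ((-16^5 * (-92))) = -1/ 241172480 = -0.00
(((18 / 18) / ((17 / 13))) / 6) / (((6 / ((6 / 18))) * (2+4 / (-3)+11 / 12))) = 13 / 2907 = 0.00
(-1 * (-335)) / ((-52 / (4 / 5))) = -67 / 13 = -5.15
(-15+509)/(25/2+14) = 988/53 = 18.64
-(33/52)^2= -1089/2704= -0.40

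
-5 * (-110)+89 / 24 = 553.71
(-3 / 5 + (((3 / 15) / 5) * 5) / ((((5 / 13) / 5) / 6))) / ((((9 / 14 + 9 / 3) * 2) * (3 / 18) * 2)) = 105 / 17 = 6.18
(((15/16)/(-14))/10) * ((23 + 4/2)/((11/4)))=-75/1232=-0.06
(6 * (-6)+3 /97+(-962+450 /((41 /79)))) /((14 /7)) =-520573 /7954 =-65.45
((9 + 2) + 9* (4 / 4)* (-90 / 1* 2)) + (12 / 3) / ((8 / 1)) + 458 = -2301 / 2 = -1150.50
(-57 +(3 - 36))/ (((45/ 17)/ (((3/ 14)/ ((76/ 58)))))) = -1479/ 266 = -5.56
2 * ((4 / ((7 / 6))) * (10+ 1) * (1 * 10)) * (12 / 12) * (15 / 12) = 6600 / 7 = 942.86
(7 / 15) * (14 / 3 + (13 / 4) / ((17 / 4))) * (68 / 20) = 1939 / 225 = 8.62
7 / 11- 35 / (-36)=637 / 396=1.61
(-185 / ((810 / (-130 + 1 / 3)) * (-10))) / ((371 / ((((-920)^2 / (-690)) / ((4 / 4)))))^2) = -9745788160 / 301020867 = -32.38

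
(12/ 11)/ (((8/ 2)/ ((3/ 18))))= 1/ 22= 0.05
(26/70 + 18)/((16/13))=8359/560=14.93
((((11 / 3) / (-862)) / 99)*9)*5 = -5 / 2586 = -0.00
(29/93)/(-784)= -29/72912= -0.00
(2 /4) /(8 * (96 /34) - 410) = -17 /13172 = -0.00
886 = 886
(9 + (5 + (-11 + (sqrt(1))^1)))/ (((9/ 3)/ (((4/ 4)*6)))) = 8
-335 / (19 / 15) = -5025 / 19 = -264.47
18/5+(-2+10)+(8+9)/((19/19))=143/5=28.60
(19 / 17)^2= 361 / 289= 1.25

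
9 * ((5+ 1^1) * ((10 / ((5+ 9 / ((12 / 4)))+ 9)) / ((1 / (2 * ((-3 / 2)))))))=-1620 / 17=-95.29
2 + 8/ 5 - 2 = 8/ 5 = 1.60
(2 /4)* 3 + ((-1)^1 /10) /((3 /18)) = 9 /10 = 0.90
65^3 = 274625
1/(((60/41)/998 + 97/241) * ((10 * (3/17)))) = 83820523/59752590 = 1.40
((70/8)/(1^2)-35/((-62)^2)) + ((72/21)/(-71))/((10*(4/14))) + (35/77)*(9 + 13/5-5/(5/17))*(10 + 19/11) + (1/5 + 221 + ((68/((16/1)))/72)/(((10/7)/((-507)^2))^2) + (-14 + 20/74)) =1868113258087000590819/977504598400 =1911104317.20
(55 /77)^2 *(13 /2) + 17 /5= 3291 /490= 6.72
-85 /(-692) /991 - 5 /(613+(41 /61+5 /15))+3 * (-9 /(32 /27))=-14048289954961 /616443193888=-22.79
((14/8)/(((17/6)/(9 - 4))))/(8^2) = 105/2176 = 0.05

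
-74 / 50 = -37 / 25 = -1.48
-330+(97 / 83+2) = -27127 / 83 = -326.83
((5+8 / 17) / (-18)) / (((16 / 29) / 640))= -17980 / 51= -352.55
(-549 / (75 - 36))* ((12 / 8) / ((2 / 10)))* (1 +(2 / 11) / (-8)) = -118035 / 1144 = -103.18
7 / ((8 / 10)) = 35 / 4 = 8.75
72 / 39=24 / 13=1.85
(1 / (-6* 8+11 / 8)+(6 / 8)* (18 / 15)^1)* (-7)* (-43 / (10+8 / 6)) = 2959131 / 126820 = 23.33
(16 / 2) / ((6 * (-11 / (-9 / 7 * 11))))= 1.71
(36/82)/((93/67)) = 402/1271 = 0.32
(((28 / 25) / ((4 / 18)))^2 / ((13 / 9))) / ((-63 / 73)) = -165564 / 8125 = -20.38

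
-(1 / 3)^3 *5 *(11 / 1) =-55 / 27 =-2.04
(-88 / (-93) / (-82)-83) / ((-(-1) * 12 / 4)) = -316523 / 11439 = -27.67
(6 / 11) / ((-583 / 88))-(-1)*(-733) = -427387 / 583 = -733.08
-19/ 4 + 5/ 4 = -3.50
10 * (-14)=-140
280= 280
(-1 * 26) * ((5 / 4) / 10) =-13 / 4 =-3.25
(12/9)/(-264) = -0.01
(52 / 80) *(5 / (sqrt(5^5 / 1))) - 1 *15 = -15 + 13 *sqrt(5) / 500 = -14.94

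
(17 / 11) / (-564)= -17 / 6204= -0.00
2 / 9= 0.22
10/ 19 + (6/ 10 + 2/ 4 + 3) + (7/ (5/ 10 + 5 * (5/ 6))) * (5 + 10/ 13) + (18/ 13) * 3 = 21531/ 1235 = 17.43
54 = 54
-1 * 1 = -1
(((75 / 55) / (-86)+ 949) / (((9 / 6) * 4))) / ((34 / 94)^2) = 1983105451 / 1640364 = 1208.94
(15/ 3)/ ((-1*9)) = -5/ 9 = -0.56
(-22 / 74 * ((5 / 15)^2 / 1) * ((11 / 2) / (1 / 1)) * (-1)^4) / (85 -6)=-121 / 52614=-0.00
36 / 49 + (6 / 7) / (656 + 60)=12909 / 17542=0.74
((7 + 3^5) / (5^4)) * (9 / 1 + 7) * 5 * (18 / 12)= 48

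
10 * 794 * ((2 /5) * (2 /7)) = 6352 /7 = 907.43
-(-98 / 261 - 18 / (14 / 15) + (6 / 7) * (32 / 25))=847913 / 45675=18.56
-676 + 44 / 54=-18230 / 27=-675.19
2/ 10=1/ 5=0.20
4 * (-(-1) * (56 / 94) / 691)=112 / 32477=0.00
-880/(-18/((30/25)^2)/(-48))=-16896/5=-3379.20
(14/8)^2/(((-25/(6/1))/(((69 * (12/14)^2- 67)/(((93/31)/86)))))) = 34357/100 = 343.57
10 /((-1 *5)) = -2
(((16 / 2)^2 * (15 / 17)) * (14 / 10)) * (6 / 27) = 896 / 51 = 17.57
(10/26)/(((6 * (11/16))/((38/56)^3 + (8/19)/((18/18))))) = 509895/7455448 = 0.07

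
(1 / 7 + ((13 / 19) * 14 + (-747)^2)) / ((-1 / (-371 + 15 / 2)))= 26977694115 / 133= 202839805.38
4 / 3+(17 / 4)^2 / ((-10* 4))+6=13213 / 1920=6.88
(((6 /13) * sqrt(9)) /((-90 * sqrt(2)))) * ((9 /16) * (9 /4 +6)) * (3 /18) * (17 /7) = -1683 * sqrt(2) /116480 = -0.02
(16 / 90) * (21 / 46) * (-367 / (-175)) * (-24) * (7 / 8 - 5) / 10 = 1.69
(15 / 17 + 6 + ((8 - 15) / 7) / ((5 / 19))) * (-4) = -1048 / 85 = -12.33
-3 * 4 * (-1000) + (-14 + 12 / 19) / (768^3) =51640270847873 / 4303355904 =12000.00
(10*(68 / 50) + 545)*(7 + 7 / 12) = 84721 / 20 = 4236.05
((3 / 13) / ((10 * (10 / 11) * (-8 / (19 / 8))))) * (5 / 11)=-57 / 16640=-0.00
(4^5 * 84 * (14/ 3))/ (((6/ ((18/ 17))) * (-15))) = -401408/ 85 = -4722.45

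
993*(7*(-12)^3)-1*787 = -12012115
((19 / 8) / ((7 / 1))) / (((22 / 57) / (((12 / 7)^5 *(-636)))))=-10712030976 / 1294139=-8277.34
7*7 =49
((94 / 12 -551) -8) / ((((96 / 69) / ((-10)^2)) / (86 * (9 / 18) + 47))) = -28522875 / 8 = -3565359.38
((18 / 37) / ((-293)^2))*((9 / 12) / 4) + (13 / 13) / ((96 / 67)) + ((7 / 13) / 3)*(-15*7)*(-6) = 451022062495 / 3964163424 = 113.77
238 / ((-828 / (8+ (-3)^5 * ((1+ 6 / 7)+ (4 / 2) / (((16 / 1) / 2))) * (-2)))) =-245633 / 828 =-296.66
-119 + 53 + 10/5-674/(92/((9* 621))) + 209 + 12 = -81577/2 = -40788.50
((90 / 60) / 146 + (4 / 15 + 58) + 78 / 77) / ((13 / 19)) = 379926299 / 4384380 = 86.65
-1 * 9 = -9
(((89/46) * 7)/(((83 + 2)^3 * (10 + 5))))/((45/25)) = 623/762743250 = 0.00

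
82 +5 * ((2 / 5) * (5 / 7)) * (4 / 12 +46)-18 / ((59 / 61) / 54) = -1061524 / 1239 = -856.76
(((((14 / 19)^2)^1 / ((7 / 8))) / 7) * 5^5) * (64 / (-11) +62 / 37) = -168600000 / 146927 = -1147.51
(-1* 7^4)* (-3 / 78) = 2401 / 26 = 92.35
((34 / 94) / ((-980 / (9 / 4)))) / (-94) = 0.00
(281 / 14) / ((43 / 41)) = 11521 / 602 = 19.14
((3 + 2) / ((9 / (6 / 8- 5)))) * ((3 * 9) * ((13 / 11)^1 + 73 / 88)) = -45135 / 352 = -128.22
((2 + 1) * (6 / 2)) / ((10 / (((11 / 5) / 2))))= 99 / 100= 0.99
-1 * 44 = -44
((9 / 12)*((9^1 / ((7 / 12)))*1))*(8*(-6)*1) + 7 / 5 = -554.03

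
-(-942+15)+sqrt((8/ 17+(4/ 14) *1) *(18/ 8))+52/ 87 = 9 *sqrt(1190)/ 238+80701/ 87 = 928.90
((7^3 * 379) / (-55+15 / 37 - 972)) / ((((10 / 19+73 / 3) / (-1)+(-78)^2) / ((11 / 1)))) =-3015800403 / 13118572064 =-0.23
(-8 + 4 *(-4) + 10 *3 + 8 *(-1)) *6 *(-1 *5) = 60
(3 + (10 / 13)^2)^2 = 12.90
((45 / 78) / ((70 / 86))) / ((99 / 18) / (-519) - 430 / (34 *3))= -379389 / 2262169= -0.17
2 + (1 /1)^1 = 3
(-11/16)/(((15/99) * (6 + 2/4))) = -363/520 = -0.70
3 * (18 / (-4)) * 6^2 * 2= -972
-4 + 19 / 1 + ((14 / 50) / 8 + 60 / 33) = 37077 / 2200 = 16.85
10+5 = 15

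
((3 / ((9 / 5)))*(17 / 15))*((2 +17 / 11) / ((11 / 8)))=1768 / 363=4.87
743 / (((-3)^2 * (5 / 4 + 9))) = 2972 / 369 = 8.05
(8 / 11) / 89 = 8 / 979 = 0.01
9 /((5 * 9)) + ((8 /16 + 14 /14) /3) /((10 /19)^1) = 23 /20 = 1.15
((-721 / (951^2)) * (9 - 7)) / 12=-721 / 5426406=-0.00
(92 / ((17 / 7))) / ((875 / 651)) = 59892 / 2125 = 28.18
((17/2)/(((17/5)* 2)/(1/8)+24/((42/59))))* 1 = 595/6168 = 0.10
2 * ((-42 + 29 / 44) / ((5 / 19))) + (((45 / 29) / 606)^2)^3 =-698316829052349236147777417 / 2222587633336952520041920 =-314.19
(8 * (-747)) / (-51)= 1992 / 17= 117.18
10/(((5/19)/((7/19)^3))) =686/361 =1.90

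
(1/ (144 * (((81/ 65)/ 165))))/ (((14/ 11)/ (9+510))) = 6803225/ 18144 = 374.96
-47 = -47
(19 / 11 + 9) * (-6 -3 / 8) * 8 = -6018 / 11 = -547.09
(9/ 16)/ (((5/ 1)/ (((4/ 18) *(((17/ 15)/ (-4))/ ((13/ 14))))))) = -119/ 15600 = -0.01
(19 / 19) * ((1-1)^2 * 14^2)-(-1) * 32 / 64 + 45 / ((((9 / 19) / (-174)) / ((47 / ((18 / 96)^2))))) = -132592637 / 6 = -22098772.83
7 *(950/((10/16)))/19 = 560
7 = 7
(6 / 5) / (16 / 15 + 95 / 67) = 1206 / 2497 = 0.48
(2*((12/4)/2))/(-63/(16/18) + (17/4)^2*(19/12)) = -576/8117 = -0.07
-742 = -742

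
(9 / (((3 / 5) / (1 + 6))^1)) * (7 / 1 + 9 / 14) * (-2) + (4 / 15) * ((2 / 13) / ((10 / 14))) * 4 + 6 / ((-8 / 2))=-1606.27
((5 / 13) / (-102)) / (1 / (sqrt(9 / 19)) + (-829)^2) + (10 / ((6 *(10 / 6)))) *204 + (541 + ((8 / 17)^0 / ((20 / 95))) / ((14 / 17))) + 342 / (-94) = sqrt(19) / 375762032817964 + 184728842654823690761 / 247251417594220312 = 747.13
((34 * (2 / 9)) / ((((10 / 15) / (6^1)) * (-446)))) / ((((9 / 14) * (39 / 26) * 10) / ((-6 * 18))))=1904 / 1115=1.71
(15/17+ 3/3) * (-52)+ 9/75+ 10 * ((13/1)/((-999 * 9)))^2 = -3358740709219/34356184425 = -97.76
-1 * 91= -91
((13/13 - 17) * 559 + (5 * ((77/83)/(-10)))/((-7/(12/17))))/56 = -6309959/39508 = -159.71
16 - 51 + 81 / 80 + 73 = 39.01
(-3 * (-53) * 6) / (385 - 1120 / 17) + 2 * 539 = 5864368 / 5425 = 1080.99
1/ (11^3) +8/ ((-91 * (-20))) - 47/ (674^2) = 1387514857/ 275111816980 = 0.01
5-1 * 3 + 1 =3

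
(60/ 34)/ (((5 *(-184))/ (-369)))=1107/ 1564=0.71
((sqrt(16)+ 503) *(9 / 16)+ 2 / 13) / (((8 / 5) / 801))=237700755 / 1664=142849.01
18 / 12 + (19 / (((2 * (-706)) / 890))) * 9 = -37518 / 353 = -106.28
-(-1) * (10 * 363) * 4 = 14520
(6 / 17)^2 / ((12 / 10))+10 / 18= 1715 / 2601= 0.66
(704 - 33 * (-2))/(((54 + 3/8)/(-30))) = -12320/29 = -424.83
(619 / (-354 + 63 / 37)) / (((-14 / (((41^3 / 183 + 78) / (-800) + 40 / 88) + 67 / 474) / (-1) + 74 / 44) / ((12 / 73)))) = -128782469656 / 226725473319355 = -0.00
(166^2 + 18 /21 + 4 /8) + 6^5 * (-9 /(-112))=394551 /14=28182.21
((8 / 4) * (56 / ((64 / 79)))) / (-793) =-553 / 3172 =-0.17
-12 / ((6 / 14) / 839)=-23492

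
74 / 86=37 / 43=0.86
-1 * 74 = -74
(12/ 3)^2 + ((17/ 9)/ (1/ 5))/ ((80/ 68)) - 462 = -15767/ 36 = -437.97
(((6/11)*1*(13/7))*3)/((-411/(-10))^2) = 2600/1445213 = 0.00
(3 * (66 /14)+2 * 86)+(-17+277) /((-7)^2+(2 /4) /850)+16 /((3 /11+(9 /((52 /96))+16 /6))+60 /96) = 7763538825755 /40384241499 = 192.24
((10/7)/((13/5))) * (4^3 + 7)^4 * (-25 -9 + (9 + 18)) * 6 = -586423407.69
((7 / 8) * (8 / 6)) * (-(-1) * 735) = 1715 / 2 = 857.50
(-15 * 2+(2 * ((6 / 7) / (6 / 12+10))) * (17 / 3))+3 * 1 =-3833 / 147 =-26.07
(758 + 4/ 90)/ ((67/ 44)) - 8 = 1476808/ 3015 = 489.82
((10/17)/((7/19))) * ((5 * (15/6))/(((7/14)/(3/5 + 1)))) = 63.87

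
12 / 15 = 4 / 5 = 0.80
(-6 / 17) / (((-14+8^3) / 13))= -13 / 1411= -0.01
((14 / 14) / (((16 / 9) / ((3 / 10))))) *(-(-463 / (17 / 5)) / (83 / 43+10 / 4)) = 179181 / 34544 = 5.19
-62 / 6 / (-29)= 31 / 87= 0.36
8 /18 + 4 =40 /9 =4.44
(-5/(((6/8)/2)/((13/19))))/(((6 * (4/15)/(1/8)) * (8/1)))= -325/3648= -0.09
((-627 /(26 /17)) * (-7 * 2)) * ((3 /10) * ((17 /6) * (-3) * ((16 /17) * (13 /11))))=-81396 /5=-16279.20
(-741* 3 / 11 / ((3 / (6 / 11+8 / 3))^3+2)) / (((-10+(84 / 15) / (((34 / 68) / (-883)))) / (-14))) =-92666999880 / 912635239109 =-0.10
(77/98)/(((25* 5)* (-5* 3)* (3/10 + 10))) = -0.00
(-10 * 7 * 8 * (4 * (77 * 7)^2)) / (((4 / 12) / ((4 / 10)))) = -780920448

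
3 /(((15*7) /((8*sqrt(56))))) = 16*sqrt(14) /35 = 1.71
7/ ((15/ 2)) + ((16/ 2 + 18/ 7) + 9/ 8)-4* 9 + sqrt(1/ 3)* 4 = -19631/ 840 + 4* sqrt(3)/ 3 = -21.06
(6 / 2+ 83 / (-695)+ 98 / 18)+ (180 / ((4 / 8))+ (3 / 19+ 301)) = 79564697 / 118845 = 669.48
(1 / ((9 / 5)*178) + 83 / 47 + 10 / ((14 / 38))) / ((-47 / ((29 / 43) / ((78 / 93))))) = -13699202033 / 27694789668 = -0.49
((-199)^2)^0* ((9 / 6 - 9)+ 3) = -9 / 2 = -4.50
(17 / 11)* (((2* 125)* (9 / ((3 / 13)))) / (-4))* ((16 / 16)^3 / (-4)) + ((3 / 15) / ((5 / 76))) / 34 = 35225219 / 37400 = 941.85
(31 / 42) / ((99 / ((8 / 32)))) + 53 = 881527 / 16632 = 53.00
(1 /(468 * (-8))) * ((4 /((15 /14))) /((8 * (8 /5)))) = -7 /89856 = -0.00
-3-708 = -711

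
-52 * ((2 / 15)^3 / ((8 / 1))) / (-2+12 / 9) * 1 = 26 / 1125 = 0.02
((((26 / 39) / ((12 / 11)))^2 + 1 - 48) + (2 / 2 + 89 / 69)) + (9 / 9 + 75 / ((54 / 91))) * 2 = 1568207 / 7452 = 210.44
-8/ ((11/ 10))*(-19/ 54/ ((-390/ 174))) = -4408/ 3861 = -1.14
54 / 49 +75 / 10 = 843 / 98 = 8.60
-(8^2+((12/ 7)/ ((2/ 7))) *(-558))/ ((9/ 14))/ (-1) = -45976/ 9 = -5108.44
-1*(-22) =22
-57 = -57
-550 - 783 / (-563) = -308867 / 563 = -548.61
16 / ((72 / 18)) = 4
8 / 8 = 1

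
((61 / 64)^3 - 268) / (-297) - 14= -339989047 / 25952256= -13.10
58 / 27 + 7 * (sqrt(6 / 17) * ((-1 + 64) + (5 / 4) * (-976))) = 58 / 27 - 8099 * sqrt(102) / 17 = -4809.37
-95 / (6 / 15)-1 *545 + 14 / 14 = -1563 / 2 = -781.50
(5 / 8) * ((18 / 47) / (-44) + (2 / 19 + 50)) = 4920985 / 157168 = 31.31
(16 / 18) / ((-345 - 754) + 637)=-4 / 2079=-0.00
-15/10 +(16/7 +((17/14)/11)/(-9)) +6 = 4694/693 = 6.77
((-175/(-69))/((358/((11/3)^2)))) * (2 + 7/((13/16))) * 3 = 21175/6981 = 3.03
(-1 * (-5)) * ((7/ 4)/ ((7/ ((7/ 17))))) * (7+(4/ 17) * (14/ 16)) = 8575/ 2312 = 3.71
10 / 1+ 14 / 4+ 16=59 / 2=29.50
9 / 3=3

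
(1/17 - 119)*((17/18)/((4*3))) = -337/36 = -9.36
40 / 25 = 1.60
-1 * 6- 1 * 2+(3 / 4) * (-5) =-47 / 4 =-11.75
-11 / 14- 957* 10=-133991 / 14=-9570.79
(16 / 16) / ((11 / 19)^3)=6859 / 1331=5.15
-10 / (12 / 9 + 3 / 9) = -6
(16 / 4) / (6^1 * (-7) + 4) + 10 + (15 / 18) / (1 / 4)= 13.23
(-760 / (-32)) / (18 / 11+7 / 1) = 11 / 4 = 2.75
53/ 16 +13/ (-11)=375/ 176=2.13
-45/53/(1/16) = -720/53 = -13.58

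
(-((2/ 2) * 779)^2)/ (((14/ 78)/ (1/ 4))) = -23666799/ 28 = -845242.82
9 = 9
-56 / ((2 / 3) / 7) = -588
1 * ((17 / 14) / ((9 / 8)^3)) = 4352 / 5103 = 0.85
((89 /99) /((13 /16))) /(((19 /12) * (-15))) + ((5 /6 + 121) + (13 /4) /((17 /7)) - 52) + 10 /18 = 198651139 /2771340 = 71.68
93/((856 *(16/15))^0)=93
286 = 286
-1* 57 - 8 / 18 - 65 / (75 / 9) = -2936 / 45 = -65.24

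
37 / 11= 3.36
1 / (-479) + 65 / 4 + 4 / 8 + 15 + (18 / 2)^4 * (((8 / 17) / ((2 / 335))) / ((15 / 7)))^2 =4915755278845 / 553724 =8877627.26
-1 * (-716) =716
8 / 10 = 4 / 5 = 0.80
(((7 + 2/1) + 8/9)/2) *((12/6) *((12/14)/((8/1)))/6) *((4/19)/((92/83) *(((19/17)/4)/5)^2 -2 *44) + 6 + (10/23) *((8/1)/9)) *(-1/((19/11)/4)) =-32028126546757/12268023578937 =-2.61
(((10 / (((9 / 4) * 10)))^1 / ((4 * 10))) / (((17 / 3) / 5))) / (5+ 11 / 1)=1 / 1632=0.00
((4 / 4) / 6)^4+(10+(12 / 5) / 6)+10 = 132197 / 6480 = 20.40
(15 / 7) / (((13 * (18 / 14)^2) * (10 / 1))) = 7 / 702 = 0.01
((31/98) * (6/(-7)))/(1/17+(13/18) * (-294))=4743/3713318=0.00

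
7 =7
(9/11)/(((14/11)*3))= 3/14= 0.21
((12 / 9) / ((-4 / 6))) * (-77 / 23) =154 / 23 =6.70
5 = 5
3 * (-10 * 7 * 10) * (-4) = 8400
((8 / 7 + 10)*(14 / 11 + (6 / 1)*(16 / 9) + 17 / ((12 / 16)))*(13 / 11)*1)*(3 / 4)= 289497 / 847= 341.79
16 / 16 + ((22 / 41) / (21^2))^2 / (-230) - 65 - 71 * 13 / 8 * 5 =-192755176580341 / 300768756120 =-640.88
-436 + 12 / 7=-434.29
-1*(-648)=648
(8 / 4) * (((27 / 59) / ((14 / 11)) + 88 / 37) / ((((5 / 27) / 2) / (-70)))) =-4139.77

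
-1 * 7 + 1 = -6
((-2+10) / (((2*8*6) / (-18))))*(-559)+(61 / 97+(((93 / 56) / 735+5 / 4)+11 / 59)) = 66000995443 / 78519560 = 840.57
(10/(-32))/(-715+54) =5/10576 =0.00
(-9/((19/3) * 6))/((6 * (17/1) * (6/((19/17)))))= -1/2312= -0.00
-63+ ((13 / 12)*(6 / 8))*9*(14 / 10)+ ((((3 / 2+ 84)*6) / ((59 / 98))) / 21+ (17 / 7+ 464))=15008167 / 33040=454.24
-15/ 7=-2.14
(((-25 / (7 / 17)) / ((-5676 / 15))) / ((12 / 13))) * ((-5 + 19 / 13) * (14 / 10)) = -9775 / 11352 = -0.86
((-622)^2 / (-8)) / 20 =-96721 / 40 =-2418.02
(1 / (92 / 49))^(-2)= 8464 / 2401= 3.53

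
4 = 4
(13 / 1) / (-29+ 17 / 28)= -364 / 795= -0.46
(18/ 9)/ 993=0.00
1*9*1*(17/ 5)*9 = 1377/ 5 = 275.40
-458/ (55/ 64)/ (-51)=29312/ 2805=10.45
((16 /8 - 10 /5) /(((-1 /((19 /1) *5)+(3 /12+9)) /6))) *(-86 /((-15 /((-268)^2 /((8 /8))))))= 0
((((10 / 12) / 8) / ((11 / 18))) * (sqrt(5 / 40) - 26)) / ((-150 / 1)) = 13 / 440 - sqrt(2) / 3520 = 0.03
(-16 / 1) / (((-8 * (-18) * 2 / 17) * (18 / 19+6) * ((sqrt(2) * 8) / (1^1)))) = -323 * sqrt(2) / 38016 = -0.01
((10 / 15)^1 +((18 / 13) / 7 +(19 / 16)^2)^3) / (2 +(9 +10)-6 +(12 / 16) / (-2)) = 182970432757409 / 554703878356992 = 0.33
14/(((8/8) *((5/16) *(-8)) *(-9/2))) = 56/45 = 1.24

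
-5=-5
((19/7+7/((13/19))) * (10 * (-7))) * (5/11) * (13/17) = -58900/187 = -314.97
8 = 8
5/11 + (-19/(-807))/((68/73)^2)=19771601/41047248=0.48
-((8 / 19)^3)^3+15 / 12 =1612901617983 / 1290750791116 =1.25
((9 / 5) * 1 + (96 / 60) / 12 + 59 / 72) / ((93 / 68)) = 16847 / 8370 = 2.01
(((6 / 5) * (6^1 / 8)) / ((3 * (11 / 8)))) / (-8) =-3 / 110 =-0.03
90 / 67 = 1.34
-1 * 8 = -8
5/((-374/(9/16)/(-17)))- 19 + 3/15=-32863/1760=-18.67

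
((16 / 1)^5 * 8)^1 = 8388608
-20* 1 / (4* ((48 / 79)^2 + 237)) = -31205 / 1481421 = -0.02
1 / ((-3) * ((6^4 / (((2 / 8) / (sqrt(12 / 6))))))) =-sqrt(2) / 31104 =-0.00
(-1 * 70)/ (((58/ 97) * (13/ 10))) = -90.05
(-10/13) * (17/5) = -34/13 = -2.62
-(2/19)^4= -16/130321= -0.00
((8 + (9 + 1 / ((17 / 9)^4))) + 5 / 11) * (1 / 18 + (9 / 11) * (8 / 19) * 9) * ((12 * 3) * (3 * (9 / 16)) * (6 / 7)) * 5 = 77457341158695 / 5376413812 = 14406.88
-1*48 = -48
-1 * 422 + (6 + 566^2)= 319940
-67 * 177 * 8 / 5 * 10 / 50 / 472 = -201 / 25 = -8.04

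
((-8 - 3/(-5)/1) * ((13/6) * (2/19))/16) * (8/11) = -0.08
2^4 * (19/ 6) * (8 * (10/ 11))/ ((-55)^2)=2432/ 19965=0.12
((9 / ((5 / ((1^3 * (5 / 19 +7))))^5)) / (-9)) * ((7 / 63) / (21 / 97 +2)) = -0.32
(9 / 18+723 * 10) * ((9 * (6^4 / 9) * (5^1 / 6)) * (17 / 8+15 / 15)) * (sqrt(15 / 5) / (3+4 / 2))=9761175 * sqrt(3) / 2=8453425.52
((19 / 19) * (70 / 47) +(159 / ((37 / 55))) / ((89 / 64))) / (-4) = -13267735 / 309542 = -42.86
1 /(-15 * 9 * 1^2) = -1 /135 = -0.01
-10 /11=-0.91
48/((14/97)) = 332.57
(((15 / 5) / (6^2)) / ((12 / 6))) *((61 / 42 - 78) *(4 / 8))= -3215 / 2016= -1.59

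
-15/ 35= -3/ 7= -0.43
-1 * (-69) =69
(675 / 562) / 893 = 675 / 501866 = 0.00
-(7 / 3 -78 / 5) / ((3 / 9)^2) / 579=199 / 965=0.21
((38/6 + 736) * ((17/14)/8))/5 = 37859/1680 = 22.54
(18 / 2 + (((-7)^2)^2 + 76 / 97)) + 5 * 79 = 272161 / 97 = 2805.78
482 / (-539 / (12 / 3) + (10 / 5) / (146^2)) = -10274312 / 2872329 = -3.58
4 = 4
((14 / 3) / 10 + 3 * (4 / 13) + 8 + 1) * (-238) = -482188 / 195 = -2472.76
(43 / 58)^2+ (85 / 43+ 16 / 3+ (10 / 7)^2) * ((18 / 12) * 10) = 140.81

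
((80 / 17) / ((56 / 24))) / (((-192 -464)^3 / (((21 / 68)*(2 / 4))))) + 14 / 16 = 35693358803 / 40792410112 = 0.87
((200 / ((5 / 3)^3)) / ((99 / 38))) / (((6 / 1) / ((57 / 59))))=8664 / 3245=2.67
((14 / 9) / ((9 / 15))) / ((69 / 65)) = 4550 / 1863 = 2.44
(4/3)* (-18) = -24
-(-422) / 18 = 23.44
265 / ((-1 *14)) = -265 / 14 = -18.93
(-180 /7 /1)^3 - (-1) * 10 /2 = -16997.92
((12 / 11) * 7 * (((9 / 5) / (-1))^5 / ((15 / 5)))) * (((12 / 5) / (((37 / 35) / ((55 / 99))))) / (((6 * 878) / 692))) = -889881552 / 111670625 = -7.97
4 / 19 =0.21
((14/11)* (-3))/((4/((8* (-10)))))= 840/11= 76.36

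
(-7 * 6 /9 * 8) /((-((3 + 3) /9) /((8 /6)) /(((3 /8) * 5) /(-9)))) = -140 /9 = -15.56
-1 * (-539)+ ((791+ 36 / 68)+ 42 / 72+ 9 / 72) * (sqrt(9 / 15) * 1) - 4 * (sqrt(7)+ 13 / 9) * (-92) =323233 * sqrt(15) / 2040+ 368 * sqrt(7)+ 9635 / 9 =2657.86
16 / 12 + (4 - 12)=-20 / 3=-6.67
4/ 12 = 1/ 3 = 0.33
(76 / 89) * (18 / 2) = 684 / 89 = 7.69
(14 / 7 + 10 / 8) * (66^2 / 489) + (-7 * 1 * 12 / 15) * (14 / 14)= 19031 / 815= 23.35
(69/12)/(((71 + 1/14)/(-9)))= -1449/1990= -0.73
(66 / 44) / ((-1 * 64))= -3 / 128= -0.02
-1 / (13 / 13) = -1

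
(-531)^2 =281961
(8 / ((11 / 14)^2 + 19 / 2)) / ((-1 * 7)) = -0.11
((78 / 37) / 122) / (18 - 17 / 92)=3588 / 3699223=0.00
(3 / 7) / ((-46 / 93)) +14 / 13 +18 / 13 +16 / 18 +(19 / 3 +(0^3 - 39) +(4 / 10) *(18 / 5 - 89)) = -60601171 / 941850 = -64.34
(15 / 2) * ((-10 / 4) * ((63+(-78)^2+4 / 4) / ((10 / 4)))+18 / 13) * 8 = -368796.92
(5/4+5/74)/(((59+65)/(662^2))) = 21364395/4588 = 4656.58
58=58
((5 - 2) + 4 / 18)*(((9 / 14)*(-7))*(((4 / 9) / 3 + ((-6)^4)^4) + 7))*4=-4417858115087290 / 27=-163624374632862.59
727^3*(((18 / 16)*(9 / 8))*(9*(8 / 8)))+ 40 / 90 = 4376740391.18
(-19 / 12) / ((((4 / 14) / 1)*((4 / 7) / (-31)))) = 28861 / 96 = 300.64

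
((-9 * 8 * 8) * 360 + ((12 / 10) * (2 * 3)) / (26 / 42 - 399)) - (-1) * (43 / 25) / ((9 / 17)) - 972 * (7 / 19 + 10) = -3888241091203 / 17882325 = -217434.87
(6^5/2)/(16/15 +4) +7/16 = 233413/304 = 767.81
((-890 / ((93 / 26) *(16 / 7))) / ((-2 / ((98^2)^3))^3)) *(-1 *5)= -4398360191102429894233765963281714995200 / 93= -47294195603251934346599630000000000000.00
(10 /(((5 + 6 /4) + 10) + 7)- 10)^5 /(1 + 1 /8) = -16402500000000 /229345007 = -71518.89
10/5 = 2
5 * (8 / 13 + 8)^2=62720 / 169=371.12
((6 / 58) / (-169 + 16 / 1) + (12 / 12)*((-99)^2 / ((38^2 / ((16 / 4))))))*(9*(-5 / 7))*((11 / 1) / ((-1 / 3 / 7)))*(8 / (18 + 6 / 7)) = 3044016780 / 177973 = 17103.81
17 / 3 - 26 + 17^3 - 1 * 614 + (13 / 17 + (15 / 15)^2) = 218302 / 51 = 4280.43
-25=-25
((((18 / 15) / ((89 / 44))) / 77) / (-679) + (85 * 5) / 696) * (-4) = -2.44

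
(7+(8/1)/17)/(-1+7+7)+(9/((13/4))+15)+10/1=6264/221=28.34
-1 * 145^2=-21025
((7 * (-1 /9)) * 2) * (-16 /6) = 112 /27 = 4.15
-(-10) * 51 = 510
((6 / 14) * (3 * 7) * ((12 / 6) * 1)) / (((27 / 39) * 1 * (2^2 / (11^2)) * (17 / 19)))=29887 / 34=879.03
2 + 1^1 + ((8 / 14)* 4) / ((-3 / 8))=-3.10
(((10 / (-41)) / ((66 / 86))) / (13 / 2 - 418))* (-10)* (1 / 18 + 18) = -1397500 / 10021671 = -0.14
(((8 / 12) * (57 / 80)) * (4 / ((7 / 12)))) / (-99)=-0.03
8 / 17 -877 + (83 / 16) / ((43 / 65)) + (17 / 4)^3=-37049289 / 46784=-791.92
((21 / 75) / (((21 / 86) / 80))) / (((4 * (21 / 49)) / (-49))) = -117992 / 45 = -2622.04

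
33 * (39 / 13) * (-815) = -80685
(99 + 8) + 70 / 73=7881 / 73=107.96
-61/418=-0.15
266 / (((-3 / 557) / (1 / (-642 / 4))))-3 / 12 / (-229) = 271433747 / 882108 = 307.71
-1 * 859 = -859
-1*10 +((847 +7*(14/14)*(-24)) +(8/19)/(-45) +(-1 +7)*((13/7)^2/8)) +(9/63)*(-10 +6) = 112447177/167580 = 671.01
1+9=10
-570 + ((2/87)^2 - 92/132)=-47515615/83259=-570.70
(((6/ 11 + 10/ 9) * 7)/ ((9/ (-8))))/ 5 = -9184/ 4455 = -2.06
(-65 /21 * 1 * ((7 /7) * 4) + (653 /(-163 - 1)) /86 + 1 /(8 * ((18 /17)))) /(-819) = 21874721 /1455448176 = 0.02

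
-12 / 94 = -6 / 47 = -0.13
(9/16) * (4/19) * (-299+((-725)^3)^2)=653492418090818967/38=17197168897126814.92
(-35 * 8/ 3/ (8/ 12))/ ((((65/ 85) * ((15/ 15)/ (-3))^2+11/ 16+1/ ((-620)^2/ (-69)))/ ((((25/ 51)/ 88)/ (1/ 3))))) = -108112500/ 35687707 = -3.03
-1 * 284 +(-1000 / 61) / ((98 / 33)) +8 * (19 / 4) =-751794 / 2989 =-251.52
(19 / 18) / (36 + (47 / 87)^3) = 1390173 / 47619862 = 0.03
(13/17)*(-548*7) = -49868/17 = -2933.41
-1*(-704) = 704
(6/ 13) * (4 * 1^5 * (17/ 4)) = 102/ 13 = 7.85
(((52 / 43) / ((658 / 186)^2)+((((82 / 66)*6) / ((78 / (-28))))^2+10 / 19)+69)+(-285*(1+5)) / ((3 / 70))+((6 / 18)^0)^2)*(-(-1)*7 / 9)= -648117669801369500 / 20925358452999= -30972.83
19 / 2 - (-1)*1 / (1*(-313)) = 5945 / 626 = 9.50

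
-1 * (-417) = 417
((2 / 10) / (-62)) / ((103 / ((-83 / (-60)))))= -83 / 1915800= -0.00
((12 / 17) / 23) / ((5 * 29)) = 12 / 56695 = 0.00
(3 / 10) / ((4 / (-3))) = -9 / 40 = -0.22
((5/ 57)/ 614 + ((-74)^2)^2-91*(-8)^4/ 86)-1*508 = 45119931031103/ 1504914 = 29981733.86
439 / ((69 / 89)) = 39071 / 69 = 566.25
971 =971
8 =8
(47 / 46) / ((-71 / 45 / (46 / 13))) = -2115 / 923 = -2.29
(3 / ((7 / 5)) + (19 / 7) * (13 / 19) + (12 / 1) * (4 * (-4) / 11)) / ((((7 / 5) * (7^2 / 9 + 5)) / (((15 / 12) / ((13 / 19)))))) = -158175 / 94094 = -1.68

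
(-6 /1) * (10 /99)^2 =-200 /3267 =-0.06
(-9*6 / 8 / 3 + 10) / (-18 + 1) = -31 / 68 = -0.46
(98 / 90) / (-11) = -49 / 495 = -0.10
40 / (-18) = -2.22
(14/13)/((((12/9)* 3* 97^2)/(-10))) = -35/122317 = -0.00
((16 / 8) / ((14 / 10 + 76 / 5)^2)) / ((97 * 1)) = 50 / 668233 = 0.00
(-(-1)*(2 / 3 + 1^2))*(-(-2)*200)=2000 / 3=666.67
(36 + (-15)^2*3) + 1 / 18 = 711.06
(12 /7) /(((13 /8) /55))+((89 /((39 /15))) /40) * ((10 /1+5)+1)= 502 /7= 71.71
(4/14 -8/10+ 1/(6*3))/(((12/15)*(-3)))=289/1512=0.19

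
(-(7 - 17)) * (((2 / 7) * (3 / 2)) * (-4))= -120 / 7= -17.14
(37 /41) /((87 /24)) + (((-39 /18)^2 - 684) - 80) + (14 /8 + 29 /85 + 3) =-685795646 /909585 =-753.97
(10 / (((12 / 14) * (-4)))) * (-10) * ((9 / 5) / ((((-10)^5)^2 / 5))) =21 / 800000000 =0.00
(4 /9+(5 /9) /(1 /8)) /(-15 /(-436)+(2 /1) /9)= 19184 /1007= 19.05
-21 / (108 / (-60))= 35 / 3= 11.67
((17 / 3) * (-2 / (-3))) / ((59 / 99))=374 / 59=6.34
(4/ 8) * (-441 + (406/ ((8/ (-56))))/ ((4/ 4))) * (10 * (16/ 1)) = -262640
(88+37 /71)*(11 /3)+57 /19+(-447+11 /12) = -100967 /852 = -118.51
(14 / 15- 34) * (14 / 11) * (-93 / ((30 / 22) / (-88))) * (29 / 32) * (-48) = 274676864 / 25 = 10987074.56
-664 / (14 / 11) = -3652 / 7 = -521.71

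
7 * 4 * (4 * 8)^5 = 939524096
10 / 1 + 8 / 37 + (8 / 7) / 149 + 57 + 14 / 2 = 2864374 / 38591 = 74.22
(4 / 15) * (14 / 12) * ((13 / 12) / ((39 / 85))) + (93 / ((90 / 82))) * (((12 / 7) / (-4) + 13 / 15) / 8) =304747 / 56700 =5.37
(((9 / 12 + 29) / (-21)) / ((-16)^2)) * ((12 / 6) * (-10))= 85 / 768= 0.11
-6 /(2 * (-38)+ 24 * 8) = -3 /58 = -0.05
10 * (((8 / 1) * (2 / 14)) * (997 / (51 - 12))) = 79760 / 273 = 292.16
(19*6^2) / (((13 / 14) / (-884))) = -651168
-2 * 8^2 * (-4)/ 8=64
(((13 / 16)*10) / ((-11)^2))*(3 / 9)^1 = 65 / 2904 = 0.02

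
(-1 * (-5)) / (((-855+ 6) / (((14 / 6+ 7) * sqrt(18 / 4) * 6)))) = -140 * sqrt(2) / 283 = -0.70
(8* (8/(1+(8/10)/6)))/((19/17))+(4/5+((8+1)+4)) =6111/95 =64.33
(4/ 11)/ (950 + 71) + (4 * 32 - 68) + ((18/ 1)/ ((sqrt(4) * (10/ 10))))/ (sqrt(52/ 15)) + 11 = 9 * sqrt(195)/ 26 + 797405/ 11231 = 75.83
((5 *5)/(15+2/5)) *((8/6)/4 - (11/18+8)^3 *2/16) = -463540375/3592512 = -129.03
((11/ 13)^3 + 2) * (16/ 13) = 3.21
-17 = -17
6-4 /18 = 52 /9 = 5.78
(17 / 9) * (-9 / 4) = -17 / 4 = -4.25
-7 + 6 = -1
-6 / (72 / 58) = -29 / 6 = -4.83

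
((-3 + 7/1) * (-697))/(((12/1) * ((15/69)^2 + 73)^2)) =-0.04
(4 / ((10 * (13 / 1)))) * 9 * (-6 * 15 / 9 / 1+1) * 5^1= -12.46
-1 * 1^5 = -1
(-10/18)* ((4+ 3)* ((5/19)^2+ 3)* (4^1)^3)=-2481920/3249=-763.90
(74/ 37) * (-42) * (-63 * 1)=5292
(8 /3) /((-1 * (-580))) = 2 /435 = 0.00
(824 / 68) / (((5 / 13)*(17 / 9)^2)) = 216918 / 24565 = 8.83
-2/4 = -0.50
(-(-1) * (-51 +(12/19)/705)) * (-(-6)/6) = -227711/4465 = -51.00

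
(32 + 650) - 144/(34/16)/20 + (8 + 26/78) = 175171/255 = 686.95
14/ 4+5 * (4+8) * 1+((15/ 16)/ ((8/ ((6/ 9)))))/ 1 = 4069/ 64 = 63.58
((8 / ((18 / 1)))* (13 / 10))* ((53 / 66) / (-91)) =-53 / 10395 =-0.01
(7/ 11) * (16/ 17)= 112/ 187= 0.60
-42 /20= -21 /10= -2.10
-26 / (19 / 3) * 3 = -234 / 19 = -12.32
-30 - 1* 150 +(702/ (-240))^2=-274311/ 1600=-171.44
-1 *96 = -96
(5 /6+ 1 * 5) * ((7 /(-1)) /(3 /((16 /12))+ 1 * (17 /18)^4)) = -4286520 /319717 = -13.41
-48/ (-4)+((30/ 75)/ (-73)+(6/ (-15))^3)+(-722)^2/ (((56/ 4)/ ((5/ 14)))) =5951230059/ 447125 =13309.99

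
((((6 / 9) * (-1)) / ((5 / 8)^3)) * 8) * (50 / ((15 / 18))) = -32768 / 25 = -1310.72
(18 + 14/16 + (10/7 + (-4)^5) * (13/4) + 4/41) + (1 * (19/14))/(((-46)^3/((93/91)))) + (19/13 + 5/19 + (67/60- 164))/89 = -32797958130853529/9920151257520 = -3306.20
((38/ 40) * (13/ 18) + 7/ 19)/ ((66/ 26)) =93769/ 225720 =0.42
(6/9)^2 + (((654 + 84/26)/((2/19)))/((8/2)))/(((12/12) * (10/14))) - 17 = 1268711/585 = 2168.74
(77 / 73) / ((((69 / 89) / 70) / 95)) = 45572450 / 5037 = 9047.54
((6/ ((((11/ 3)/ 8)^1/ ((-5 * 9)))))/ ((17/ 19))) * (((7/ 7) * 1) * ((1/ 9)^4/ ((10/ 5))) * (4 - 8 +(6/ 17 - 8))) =0.58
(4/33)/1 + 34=1126/33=34.12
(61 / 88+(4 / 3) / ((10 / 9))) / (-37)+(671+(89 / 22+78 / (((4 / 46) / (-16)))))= -222661653 / 16280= -13677.01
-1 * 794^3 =-500566184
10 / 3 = 3.33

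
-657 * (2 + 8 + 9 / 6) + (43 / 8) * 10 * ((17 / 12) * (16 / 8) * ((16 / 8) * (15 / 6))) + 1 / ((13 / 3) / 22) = -2118157 / 312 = -6788.96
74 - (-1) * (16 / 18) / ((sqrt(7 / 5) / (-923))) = 74 - 7384 * sqrt(35) / 63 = -619.40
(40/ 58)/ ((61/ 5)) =100/ 1769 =0.06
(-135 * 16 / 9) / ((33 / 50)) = -4000 / 11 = -363.64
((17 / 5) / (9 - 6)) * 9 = 51 / 5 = 10.20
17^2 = 289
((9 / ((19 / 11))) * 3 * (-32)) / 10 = -4752 / 95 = -50.02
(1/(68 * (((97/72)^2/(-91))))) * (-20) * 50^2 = 5896800000/159953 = 36865.83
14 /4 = 7 /2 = 3.50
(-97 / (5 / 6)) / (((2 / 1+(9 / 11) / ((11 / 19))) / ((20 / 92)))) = -70422 / 9499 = -7.41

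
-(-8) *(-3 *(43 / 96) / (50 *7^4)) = -43 / 480200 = -0.00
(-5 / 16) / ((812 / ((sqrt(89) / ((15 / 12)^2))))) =-sqrt(89) / 4060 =-0.00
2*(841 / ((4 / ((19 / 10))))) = 15979 / 20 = 798.95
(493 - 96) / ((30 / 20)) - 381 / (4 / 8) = -1492 / 3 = -497.33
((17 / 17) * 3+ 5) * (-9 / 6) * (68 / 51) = -16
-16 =-16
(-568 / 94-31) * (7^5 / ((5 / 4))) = -117043948 / 235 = -498059.35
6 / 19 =0.32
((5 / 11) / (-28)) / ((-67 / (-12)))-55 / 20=-56809 / 20636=-2.75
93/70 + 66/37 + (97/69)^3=5.89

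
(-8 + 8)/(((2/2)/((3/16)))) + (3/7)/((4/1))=3/28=0.11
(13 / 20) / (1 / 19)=247 / 20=12.35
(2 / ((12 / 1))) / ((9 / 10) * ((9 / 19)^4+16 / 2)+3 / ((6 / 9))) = 0.01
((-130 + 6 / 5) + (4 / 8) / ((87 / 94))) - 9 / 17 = -952396 / 7395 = -128.79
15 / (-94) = -15 / 94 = -0.16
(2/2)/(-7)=-1/7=-0.14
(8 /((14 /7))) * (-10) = -40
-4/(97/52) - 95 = -9423/97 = -97.14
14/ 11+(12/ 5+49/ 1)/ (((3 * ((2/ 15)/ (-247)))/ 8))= -2793062/ 11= -253914.73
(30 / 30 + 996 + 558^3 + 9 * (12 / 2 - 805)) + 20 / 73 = 12682649034 / 73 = 173734918.27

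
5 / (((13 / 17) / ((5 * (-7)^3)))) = -11213.46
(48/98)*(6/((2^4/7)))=9/7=1.29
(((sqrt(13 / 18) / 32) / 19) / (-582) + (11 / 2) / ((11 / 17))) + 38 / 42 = 9.40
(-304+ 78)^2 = 51076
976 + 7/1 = 983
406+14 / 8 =1631 / 4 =407.75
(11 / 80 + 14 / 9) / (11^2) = 0.01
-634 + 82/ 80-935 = -62719/ 40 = -1567.98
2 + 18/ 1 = 20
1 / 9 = 0.11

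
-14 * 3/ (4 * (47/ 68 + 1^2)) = -714/ 115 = -6.21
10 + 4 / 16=41 / 4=10.25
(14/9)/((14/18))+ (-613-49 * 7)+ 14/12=-5717/6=-952.83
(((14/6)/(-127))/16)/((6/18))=-7/2032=-0.00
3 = 3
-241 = -241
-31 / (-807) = 31 / 807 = 0.04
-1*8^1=-8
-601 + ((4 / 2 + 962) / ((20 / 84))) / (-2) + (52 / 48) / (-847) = -133422893 / 50820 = -2625.40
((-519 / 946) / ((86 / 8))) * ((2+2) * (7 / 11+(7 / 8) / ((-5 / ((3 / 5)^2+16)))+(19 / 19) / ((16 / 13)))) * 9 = 2.60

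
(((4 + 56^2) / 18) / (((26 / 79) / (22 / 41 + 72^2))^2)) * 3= 110683133068174930 / 852267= 129869082186.89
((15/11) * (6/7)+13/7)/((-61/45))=-10485/4697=-2.23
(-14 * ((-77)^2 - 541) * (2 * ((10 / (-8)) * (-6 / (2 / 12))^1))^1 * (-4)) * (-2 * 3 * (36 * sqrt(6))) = -5865592320 * sqrt(6) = -14367708223.19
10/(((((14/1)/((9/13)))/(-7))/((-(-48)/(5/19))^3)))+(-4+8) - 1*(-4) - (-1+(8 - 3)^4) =-6827154952/325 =-21006630.62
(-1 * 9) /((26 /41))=-14.19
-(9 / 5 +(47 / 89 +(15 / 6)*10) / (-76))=-1.46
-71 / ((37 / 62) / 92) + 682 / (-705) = -285538954 / 26085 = -10946.48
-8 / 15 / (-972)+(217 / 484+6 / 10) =1850441 / 1764180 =1.05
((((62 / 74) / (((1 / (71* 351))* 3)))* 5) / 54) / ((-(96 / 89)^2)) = -1133217865 / 2045952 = -553.88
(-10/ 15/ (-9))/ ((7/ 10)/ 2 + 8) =40/ 4509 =0.01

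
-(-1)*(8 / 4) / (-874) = -1 / 437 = -0.00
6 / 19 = 0.32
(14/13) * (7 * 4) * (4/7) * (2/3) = 448/39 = 11.49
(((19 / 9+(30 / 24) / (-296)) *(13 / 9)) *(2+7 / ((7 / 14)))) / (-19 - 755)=-291863 / 4639356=-0.06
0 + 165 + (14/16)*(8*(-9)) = 102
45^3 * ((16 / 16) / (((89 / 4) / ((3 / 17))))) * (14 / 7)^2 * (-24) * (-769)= 80726544000 / 1513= 53355283.54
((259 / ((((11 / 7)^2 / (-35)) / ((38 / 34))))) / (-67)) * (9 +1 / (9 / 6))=244745935 / 413457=591.95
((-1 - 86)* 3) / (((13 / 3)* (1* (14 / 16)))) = -6264 / 91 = -68.84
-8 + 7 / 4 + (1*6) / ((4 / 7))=17 / 4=4.25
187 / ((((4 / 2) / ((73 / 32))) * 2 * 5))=13651 / 640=21.33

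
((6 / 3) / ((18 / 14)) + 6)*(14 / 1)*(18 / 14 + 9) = 1088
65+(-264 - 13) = -212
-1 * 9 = -9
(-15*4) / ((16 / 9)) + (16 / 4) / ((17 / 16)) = -2039 / 68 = -29.99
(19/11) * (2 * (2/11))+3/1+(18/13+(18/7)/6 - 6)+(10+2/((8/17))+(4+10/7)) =842115/44044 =19.12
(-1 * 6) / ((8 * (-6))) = 1 / 8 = 0.12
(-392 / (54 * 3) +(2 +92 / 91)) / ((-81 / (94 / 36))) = -102413 / 5373459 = -0.02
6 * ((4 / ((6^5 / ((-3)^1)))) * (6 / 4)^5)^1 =-9 / 128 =-0.07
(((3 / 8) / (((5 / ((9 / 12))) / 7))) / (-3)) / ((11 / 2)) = -21 / 880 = -0.02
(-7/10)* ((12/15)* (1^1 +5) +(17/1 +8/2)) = -903/50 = -18.06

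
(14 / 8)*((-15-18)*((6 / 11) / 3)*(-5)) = 105 / 2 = 52.50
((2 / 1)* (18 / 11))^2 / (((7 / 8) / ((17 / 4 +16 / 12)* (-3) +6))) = -111456 / 847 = -131.59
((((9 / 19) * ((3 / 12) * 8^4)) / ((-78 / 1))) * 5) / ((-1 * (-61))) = -7680 / 15067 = -0.51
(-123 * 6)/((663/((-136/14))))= 984/91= 10.81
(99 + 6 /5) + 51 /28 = 14283 /140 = 102.02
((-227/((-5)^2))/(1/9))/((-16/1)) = 2043/400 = 5.11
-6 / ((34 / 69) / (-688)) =142416 / 17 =8377.41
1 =1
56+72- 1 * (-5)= 133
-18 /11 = -1.64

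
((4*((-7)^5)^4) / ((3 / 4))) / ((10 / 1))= 638338130380896008 / 15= 42555875358726400.53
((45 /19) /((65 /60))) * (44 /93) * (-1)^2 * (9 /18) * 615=2435400 /7657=318.06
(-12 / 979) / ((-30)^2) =-1 / 73425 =-0.00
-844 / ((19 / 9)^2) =-189.37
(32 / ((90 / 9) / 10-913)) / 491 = -2 / 27987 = -0.00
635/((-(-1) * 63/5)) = 3175/63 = 50.40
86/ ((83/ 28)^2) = 9.79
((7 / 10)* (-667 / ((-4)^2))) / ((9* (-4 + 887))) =-4669 / 1271520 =-0.00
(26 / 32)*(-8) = -13 / 2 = -6.50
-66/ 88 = -3/ 4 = -0.75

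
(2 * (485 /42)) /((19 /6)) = 970 /133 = 7.29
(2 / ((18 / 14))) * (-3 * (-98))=1372 / 3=457.33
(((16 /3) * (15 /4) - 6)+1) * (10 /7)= 150 /7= 21.43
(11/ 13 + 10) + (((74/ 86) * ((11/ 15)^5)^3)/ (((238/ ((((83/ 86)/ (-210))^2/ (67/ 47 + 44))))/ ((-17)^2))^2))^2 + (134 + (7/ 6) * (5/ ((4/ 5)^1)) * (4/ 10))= 6152177194469086242971036835788622902683878436001835056811887677372443152312236059537840228877/ 41635488366542772717169829785388083083536579668551437381029129028320312500000000000000000000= 147.76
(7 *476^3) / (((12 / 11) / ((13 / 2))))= 13494753272 / 3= 4498251090.67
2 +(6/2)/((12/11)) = 19/4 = 4.75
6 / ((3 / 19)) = 38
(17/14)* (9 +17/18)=3043/252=12.08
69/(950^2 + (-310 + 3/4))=92/1202921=0.00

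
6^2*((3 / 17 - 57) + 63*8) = 273672 / 17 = 16098.35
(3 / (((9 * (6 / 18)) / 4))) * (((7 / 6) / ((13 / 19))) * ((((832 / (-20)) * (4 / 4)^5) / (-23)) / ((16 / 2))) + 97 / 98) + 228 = 3947338 / 16905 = 233.50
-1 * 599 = -599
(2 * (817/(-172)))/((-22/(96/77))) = 456/847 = 0.54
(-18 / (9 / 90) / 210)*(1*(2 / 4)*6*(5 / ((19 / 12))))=-1080 / 133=-8.12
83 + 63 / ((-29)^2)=69866 / 841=83.07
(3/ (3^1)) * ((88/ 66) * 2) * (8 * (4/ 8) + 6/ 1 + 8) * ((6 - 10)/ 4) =-48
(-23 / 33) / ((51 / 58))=-1334 / 1683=-0.79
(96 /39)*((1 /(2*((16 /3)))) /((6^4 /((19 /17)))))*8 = 19 /11934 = 0.00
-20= -20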